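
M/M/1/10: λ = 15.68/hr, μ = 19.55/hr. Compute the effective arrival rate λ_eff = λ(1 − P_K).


ρ = 0.8020; P_K = (1−ρ)ρ^10/(1−ρ^11) = 0.023918
λ_eff = λ(1 − P_K) = 15.68·(1 − 0.023918) = 15.68·0.976082 = 15.3050 /hr

Final: 15.3050 /hr


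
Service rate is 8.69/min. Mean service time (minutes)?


Mean service time = 1/μ = 1/8.69 minute = 0.11507 minute
In minutes: 0.11507 × 1 = 0.1151 min

Final: 0.1151 min


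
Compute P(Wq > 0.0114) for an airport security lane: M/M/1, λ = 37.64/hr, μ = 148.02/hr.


ρ = 37.64/148.02 = 0.2543
P(Wq > t) = ρ·e^{−(μ−λ)t} = 0.2543·e^{−1.2583}
= 0.2543·0.284128 = 0.072251

Final: 0.072251


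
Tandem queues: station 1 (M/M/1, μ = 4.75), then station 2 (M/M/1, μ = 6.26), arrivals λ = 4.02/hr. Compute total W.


Each node sees arrival rate λ = 4.02/hr (tandem ⇒ throughput preserved).
W₁ = 1/(μ₁−λ) = 1/(4.75−4.02) = 1.36986 hr
W₂ = 1/(μ₂−λ) = 1/(6.26−4.02) = 0.44643 hr
W_total = W₁ + W₂ = 1.36986 + 0.44643 = 1.81629 hr

Final: 1.81629 hr


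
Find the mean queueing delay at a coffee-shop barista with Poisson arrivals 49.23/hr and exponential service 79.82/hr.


ρ = 49.23/79.82 = 0.6168
Wq = ρ/(μ−λ) = 0.6168/(79.82 − 49.23) = 0.6168/30.59 = 0.02016 hr

Final: 0.02016 hr


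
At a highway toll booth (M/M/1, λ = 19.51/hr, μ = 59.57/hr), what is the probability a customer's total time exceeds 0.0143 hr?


W ~ Exponential(μ−λ) for M/M/1.
μ − λ = 59.57 − 19.51 = 40.0600
P(W > t) = e^{−(μ−λ)t} = e^{−0.5729} = 0.563911

Final: 0.563911


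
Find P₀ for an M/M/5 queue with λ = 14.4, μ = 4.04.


a = λ/μ = 14.4/4.04 = 3.5644; ρ = a/c = 0.7129
Σ_{k=0}^{4} a^k/k! (terms k=0..4) = 1.00000 + 3.56436 + 6.35232 + 7.54731 + 6.72532 = 25.18931
Tail: a^5/(5!(1−ρ)) = 575.31492/(120·0.2871) = 16.69736
P₀ = 1/(25.18931 + 16.69736) = 1/41.88667 = 0.023874

Final: 0.023874


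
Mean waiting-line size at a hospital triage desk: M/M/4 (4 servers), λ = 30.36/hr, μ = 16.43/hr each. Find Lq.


a = λ/μ = 1.8478; ρ = a/4 = 0.4620
P₀ = 0.153620
Lq = P₀·a^c·ρ / (c!·(1−ρ)²) = 0.153620·11.65888·0.4620/(24·0.28949)
= 0.11909

Final: 0.11909


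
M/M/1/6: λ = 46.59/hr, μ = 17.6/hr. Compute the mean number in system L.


ρ = 46.59/17.6 = 2.6472
L = ρ[1 − (K+1)ρ^K + Kρ^(K+1)] / [(1−ρ)(1−ρ^(K+1))]
Numerator: 2.6472·(1 − 7·344.096500 + 6·910.878179) = 8093.936623
Denominator: (-1.6472)·(-909.878179) = 1498.714115
L = 8093.936623/1498.714115 = 5.4006

Final: 5.4006


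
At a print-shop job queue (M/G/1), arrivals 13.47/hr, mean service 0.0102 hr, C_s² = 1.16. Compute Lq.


ρ = λ·E[S] = 13.47·0.0102 = 0.1374
Lq = ρ²(1+C_s²)/(2(1−ρ)) = 0.01888·(1+1.16)/(2·0.8626)
= 0.01888·2.1600/1.7252 = 0.02363

Final: 0.02363


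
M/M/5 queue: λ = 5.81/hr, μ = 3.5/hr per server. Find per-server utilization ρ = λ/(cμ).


ρ = λ/(cμ) = 5.81/(5·3.5) = 5.81/17.50 = 0.3320

Final: 0.3320


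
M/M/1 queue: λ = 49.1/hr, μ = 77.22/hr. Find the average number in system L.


ρ = λ/μ = 49.1/77.22 = 0.6358
L = ρ/(1−ρ) = 0.6358/(1 − 0.6358) = 0.6358/0.3642 = 1.7461

Final: 1.7461


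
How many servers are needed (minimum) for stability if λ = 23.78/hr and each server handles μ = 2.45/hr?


Stability requires cμ > λ ⇔ c > λ/μ.
λ/μ = 23.78/2.45 = 9.7061
Minimum integer c = ⌊9.7061⌋ + 1 = 10
Check: 10·2.45 = 24.50 > 23.78, while 9·2.45 = 22.05 ≤ 23.78

Final: 10 servers


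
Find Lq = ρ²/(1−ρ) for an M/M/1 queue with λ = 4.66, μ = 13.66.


ρ = 4.66/13.66 = 0.3411
Lq = ρ²/(1−ρ) = 0.1164/0.6589 = 0.1766

Final: 0.1766


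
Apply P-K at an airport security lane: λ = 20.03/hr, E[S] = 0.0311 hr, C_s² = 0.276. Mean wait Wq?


ρ = λ·E[S] = 20.03·0.0311 = 0.6229
E[S²] = E[S]²(1+C_s²) = 0.0311²·(1+0.276) = 0.001234
Wq = λ·E[S²]/(2(1−ρ)) = 20.03·0.001234/(2·0.3771) = 0.03278 hr

Final: 0.03278 hr


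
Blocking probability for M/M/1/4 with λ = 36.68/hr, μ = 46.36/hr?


ρ = λ/μ = 36.68/46.36 = 0.7912
P_K = (1−ρ)ρ^K/(1−ρ^(K+1)) = (0.2088·0.391871)/(1 − 0.310048)
= 0.081823/0.689952 = 0.118592

Final: 0.118592


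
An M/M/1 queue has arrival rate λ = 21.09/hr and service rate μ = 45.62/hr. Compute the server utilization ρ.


ρ = λ/μ = 21.09/45.62 = 0.4623

Final: 0.4623


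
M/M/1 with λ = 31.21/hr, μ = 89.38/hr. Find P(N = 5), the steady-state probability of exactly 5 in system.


ρ = 31.21/89.38 = 0.3492
P_n = (1−ρ)·ρ^n = (1 − 0.3492)·0.3492^5 = 0.6508·0.005191 = 0.003379

Final: 0.003379


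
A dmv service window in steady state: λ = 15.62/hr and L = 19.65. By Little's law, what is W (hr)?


W = L/λ = 19.65/15.62 = 1.2580 hr

Final: 1.2580 hr


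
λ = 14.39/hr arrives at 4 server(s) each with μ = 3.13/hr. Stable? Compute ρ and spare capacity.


Total capacity cμ = 4·3.13 = 12.52/hr
ρ = λ/(cμ) = 14.39/12.52 = 1.1494
Stable ⇔ ρ < 1: NO
Spare capacity = cμ − λ = 12.52 − 14.39 = -1.87/hr

Final: ρ = 1.1494; unstable; margin = -1.87/hr


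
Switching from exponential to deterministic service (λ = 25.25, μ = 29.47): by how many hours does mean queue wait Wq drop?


ρ = 25.25/29.47 = 0.8568
Wq(M/M/1) = ρ/(μ−λ) = 0.8568/4.22 = 0.20303 hr
Wq(M/D/1) = ρ/(2(μ−λ)) = 0.10152 hr
Savings = 0.20303 − 0.10152 = 0.10152 hr

Final: 0.10152 hr


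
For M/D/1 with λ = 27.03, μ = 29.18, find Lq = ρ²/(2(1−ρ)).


ρ = 27.03/29.18 = 0.9263
M/D/1: Lq = ρ²/(2(1−ρ)) = 0.8581/(2·0.07368) = 5.82289

Final: 5.82289


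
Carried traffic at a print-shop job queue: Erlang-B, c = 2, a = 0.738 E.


B(2,0.738) = 0.135462 (Erlang-B)
Carried load = a(1 − B) = 0.738·(1 − 0.135462) = 0.738·0.864538 = 0.6380 E

Final: 0.6380 Erlangs


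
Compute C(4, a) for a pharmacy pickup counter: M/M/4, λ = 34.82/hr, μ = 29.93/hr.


a = λ/μ = 1.1634; ρ = a/4 = 0.2908
P₀ = 0.311510 (from M/M/c formula)
C(c,a) = [a^c/(c!(1−ρ))]·P₀ = [1.83184/(24·0.7092)]·0.311510
= 0.10763·0.311510 = 0.033528

Final: 0.033528


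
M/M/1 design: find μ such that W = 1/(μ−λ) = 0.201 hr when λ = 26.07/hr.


W = 1/(μ−λ) ⇒ μ − λ = 1/W = 1/0.201 = 4.9751
μ = λ + 1/W = 26.07 + 4.9751 = 31.0451 per hr

Final: 31.0451 /hr


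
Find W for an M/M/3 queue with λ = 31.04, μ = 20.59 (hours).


a = 1.5075; ρ = 0.5025; P₀ = 0.208697
Lq = P₀·a^c·ρ/(c!(1−ρ)²) = 0.24196
Wq = Lq/λ = 0.24196/31.04 = 0.007795 hr
W = Wq + 1/μ = 0.007795 + 0.04857 = 0.05636 hr

Final: 0.05636 hr


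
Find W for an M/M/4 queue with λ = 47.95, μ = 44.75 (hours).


a = 1.0715; ρ = 0.2679; P₀ = 0.341806
Lq = P₀·a^c·ρ/(c!(1−ρ)²) = 0.009383
Wq = Lq/λ = 0.009383/47.95 = 0.0001957 hr
W = Wq + 1/μ = 0.0001957 + 0.02235 = 0.02254 hr

Final: 0.02254 hr


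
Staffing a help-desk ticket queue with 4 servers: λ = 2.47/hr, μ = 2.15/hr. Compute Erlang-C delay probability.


a = λ/μ = 1.1488; ρ = a/4 = 0.2872
P₀ = 0.316127 (from M/M/c formula)
C(c,a) = [a^c/(c!(1−ρ))]·P₀ = [1.74194/(24·0.7128)]·0.316127
= 0.10183·0.316127 = 0.032190

Final: 0.032190


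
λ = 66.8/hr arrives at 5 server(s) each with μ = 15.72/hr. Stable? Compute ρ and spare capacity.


Total capacity cμ = 5·15.72 = 78.60/hr
ρ = λ/(cμ) = 66.8/78.60 = 0.8499
Stable ⇔ ρ < 1: YES
Spare capacity = cμ − λ = 78.60 − 66.8 = 11.80/hr

Final: ρ = 0.8499; stable; margin = 11.80/hr


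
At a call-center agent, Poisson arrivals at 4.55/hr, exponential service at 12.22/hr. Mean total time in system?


W = 1/(μ−λ) = 1/(12.22 − 4.55) = 1/7.67 = 0.1304 hr

Final: 0.1304 hr


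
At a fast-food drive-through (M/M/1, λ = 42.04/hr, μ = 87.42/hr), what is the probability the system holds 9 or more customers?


ρ = 42.04/87.42 = 0.4809
P(N ≥ n) = ρ^n = 0.4809^9 = 0.001376

Final: 0.001376


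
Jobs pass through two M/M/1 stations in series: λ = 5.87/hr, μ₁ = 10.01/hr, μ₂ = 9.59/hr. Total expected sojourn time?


Each node sees arrival rate λ = 5.87/hr (tandem ⇒ throughput preserved).
W₁ = 1/(μ₁−λ) = 1/(10.01−5.87) = 0.24155 hr
W₂ = 1/(μ₂−λ) = 1/(9.59−5.87) = 0.26882 hr
W_total = W₁ + W₂ = 0.24155 + 0.26882 = 0.51036 hr

Final: 0.51036 hr


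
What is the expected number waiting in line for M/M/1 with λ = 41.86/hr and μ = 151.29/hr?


ρ = 41.86/151.29 = 0.2767
Lq = ρ²/(1−ρ) = 0.07656/0.7233 = 0.1058

Final: 0.1058


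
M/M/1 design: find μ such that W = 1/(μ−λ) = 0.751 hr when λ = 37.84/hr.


W = 1/(μ−λ) ⇒ μ − λ = 1/W = 1/0.751 = 1.3316
μ = λ + 1/W = 37.84 + 1.3316 = 39.1716 per hr

Final: 39.1716 /hr


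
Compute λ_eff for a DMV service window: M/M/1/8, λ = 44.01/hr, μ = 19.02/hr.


ρ = 2.3139; P_K = (1−ρ)ρ^8/(1−ρ^9) = 0.568124
λ_eff = λ(1 − P_K) = 44.01·(1 − 0.568124) = 44.01·0.431876 = 19.0068 /hr

Final: 19.0068 /hr


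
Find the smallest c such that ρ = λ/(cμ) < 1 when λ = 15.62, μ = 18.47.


Stability requires cμ > λ ⇔ c > λ/μ.
λ/μ = 15.62/18.47 = 0.8457
Minimum integer c = ⌊0.8457⌋ + 1 = 1
Check: 1·18.47 = 18.47 > 15.62, while 0·18.47 = 0.00 ≤ 15.62

Final: 1 servers


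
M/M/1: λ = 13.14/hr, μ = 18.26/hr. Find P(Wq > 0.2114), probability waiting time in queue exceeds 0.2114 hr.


ρ = 13.14/18.26 = 0.7196
P(Wq > t) = ρ·e^{−(μ−λ)t} = 0.7196·e^{−1.0824}
= 0.7196·0.338792 = 0.243797

Final: 0.243797


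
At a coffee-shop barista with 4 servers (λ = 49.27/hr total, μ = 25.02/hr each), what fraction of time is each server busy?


ρ = λ/(cμ) = 49.27/(4·25.02) = 49.27/100.08 = 0.4923

Final: 0.4923


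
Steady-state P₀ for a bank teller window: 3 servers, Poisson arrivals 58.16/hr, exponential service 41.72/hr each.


a = λ/μ = 58.16/41.72 = 1.3941; ρ = a/c = 0.4647
Σ_{k=0}^{2} a^k/k! (terms k=0..2) = 1.00000 + 1.39406 + 0.97170 = 3.36575
Tail: a^3/(3!(1−ρ)) = 2.70920/(6·0.5353) = 0.84349
P₀ = 1/(3.36575 + 0.84349) = 1/4.20924 = 0.237573

Final: 0.237573


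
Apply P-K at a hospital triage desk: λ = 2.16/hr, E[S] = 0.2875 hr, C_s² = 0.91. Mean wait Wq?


ρ = λ·E[S] = 2.16·0.2875 = 0.6210
E[S²] = E[S]²(1+C_s²) = 0.2875²·(1+0.91) = 0.157873
Wq = λ·E[S²]/(2(1−ρ)) = 2.16·0.157873/(2·0.3790) = 0.44988 hr

Final: 0.44988 hr


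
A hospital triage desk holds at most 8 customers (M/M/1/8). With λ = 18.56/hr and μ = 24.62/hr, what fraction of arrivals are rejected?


ρ = λ/μ = 18.56/24.62 = 0.7539
P_K = (1−ρ)ρ^K/(1−ρ^(K+1)) = (0.2461·0.104308)/(1 − 0.078634)
= 0.025675/0.921366 = 0.027866

Final: 0.027866


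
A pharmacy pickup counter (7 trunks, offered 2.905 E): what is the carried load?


B(7,2.905) = 0.019157 (Erlang-B)
Carried load = a(1 − B) = 2.905·(1 − 0.019157) = 2.905·0.980843 = 2.8493 E

Final: 2.8493 Erlangs


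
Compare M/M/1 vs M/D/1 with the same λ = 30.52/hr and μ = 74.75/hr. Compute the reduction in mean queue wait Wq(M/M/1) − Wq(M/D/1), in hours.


ρ = 30.52/74.75 = 0.4083
Wq(M/M/1) = ρ/(μ−λ) = 0.4083/44.23 = 0.009231 hr
Wq(M/D/1) = ρ/(2(μ−λ)) = 0.004616 hr
Savings = 0.009231 − 0.004616 = 0.004616 hr

Final: 0.004616 hr


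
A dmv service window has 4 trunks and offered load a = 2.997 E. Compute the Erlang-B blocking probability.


B(c,a) = (a^c/c!) / Σ_{k=0}^{c} a^k/k!
a^4/4! = 3.361520
Σ terms (k=0..4): 1.00000 + 2.99700 + 4.49100 + 4.48651 + 3.36152 = 16.336038
B = 3.361520/16.336038 = 0.205773

Final: 0.205773


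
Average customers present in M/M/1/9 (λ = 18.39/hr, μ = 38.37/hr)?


ρ = 18.39/38.37 = 0.4793
L = ρ[1 − (K+1)ρ^K + Kρ^(K+1)] / [(1−ρ)(1−ρ^(K+1))]
Numerator: 0.4793·(1 − 10·0.001334 + 9·0.0006396) = 0.475644
Denominator: (0.5207)·(0.999360) = 0.520386
L = 0.475644/0.520386 = 0.9140

Final: 0.9140


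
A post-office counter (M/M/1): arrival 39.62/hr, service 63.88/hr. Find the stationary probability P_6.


ρ = 39.62/63.88 = 0.6202
P_n = (1−ρ)·ρ^n = (1 − 0.6202)·0.6202^6 = 0.3798·0.056924 = 0.021618

Final: 0.021618


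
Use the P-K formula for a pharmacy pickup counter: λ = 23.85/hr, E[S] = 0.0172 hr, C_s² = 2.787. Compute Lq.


ρ = λ·E[S] = 23.85·0.0172 = 0.4102
Lq = ρ²(1+C_s²)/(2(1−ρ)) = 0.1683·(1+2.787)/(2·0.5898)
= 0.1683·3.7870/1.1796 = 0.54027

Final: 0.54027


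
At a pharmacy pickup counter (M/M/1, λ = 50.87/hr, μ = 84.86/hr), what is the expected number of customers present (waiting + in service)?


ρ = λ/μ = 50.87/84.86 = 0.5995
L = ρ/(1−ρ) = 0.5995/(1 − 0.5995) = 0.5995/0.4005 = 1.4966

Final: 1.4966


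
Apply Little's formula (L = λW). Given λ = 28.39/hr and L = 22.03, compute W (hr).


W = L/λ = 22.03/28.39 = 0.7760 hr

Final: 0.7760 hr


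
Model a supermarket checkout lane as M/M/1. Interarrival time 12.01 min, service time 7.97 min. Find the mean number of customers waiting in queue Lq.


λ = 60/12.01 = 4.9958 /hr
μ = 60/7.97 = 7.5282 /hr
ρ = λ/μ = 4.9958/7.5282 = 0.6636
Lq = ρ²/(1−ρ) = 0.4404/0.3364 = 1.3092

Final: 1.3092


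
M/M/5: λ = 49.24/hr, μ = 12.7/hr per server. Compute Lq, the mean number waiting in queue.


a = λ/μ = 3.8772; ρ = a/5 = 0.7754
P₀ = 0.015616
Lq = P₀·a^c·ρ / (c!·(1−ρ)²) = 0.015616·876.13618·0.7754/(120·0.05043)
= 1.75318

Final: 1.75318


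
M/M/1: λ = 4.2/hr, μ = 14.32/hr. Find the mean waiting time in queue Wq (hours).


ρ = 4.2/14.32 = 0.2933
Wq = ρ/(μ−λ) = 0.2933/(14.32 − 4.2) = 0.2933/10.12 = 0.02898 hr

Final: 0.02898 hr


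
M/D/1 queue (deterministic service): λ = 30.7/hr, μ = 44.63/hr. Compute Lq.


ρ = 30.7/44.63 = 0.6879
M/D/1: Lq = ρ²/(2(1−ρ)) = 0.4732/(2·0.3121) = 0.75800

Final: 0.75800


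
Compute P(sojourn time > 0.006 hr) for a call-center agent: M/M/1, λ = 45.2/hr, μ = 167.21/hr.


W ~ Exponential(μ−λ) for M/M/1.
μ − λ = 167.21 − 45.2 = 122.0100
P(W > t) = e^{−(μ−λ)t} = e^{−0.7321} = 0.480917

Final: 0.480917


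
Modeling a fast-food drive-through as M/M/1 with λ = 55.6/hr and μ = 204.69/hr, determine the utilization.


ρ = λ/μ = 55.6/204.69 = 0.2716

Final: 0.2716


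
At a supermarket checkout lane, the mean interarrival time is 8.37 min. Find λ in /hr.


λ = 1/(interarrival time) in consistent units.
1 hour = 60 min, so λ = 60/8.37 = 7.1685 per hour

Final: 7.1685 /hr


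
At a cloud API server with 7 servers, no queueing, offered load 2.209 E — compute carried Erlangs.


B(7,2.209) = 0.005604 (Erlang-B)
Carried load = a(1 − B) = 2.209·(1 − 0.005604) = 2.209·0.994396 = 2.1966 E

Final: 2.1966 Erlangs


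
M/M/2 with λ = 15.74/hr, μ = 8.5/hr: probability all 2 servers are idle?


a = λ/μ = 15.74/8.5 = 1.8518; ρ = a/c = 0.9259
Σ_{k=0}^{1} a^k/k! (terms k=0..1) = 1.00000 + 1.85176 = 2.85176
Tail: a^2/(2!(1−ρ)) = 3.42903/(2·0.07412) = 23.13236
P₀ = 1/(2.85176 + 23.13236) = 1/25.98413 = 0.038485

Final: 0.038485


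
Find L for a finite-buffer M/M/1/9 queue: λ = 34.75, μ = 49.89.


ρ = 34.75/49.89 = 0.6965
L = ρ[1 − (K+1)ρ^K + Kρ^(K+1)] / [(1−ρ)(1−ρ^(K+1))]
Numerator: 0.6965·(1 − 10·0.038590 + 9·0.026879) = 0.596241
Denominator: (0.3035)·(0.973121) = 0.295311
L = 0.596241/0.295311 = 2.0190

Final: 2.0190


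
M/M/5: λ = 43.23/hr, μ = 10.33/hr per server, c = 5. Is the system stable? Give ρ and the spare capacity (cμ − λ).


Total capacity cμ = 5·10.33 = 51.65/hr
ρ = λ/(cμ) = 43.23/51.65 = 0.8370
Stable ⇔ ρ < 1: YES
Spare capacity = cμ − λ = 51.65 − 43.23 = 8.42/hr

Final: ρ = 0.8370; stable; margin = 8.42/hr


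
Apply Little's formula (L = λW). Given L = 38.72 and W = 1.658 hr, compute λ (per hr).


λ = L/W = 38.72/1.658 = 23.3534 /hr

Final: 23.3534 /hr


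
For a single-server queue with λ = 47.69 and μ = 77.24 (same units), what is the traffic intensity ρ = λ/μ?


ρ = λ/μ = 47.69/77.24 = 0.6174

Final: 0.6174


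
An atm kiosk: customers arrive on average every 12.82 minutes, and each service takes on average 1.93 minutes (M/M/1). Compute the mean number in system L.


λ = 60/12.82 = 4.6802 /hr
μ = 60/1.93 = 31.0881 /hr
ρ = λ/μ = 4.6802/31.0881 = 0.1505
L = ρ/(1−ρ) = 0.1505/0.8495 = 0.1772

Final: 0.1772


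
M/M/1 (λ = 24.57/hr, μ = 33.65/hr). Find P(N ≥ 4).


ρ = 24.57/33.65 = 0.7302
P(N ≥ n) = ρ^n = 0.7302^4 = 0.284237

Final: 0.284237


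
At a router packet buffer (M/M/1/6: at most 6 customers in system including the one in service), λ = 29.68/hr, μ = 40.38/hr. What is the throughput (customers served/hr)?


ρ = 0.7350; P_K = (1−ρ)ρ^6/(1−ρ^7) = 0.047261
λ_eff = λ(1 − P_K) = 29.68·(1 − 0.047261) = 29.68·0.952739 = 28.2773 /hr

Final: 28.2773 /hr


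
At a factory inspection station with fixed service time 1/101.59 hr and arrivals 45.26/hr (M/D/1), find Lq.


ρ = 45.26/101.59 = 0.4455
M/D/1: Lq = ρ²/(2(1−ρ)) = 0.1985/(2·0.5545) = 0.17898

Final: 0.17898


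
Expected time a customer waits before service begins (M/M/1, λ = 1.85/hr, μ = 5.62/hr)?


ρ = 1.85/5.62 = 0.3292
Wq = ρ/(μ−λ) = 0.3292/(5.62 − 1.85) = 0.3292/3.77 = 0.08732 hr

Final: 0.08732 hr


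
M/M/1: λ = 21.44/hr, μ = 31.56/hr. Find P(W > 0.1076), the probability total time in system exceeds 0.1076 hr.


W ~ Exponential(μ−λ) for M/M/1.
μ − λ = 31.56 − 21.44 = 10.1200
P(W > t) = e^{−(μ−λ)t} = e^{−1.0889} = 0.336582

Final: 0.336582


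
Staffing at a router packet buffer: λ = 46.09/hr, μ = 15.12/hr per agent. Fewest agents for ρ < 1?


Stability requires cμ > λ ⇔ c > λ/μ.
λ/μ = 46.09/15.12 = 3.0483
Minimum integer c = ⌊3.0483⌋ + 1 = 4
Check: 4·15.12 = 60.48 > 46.09, while 3·15.12 = 45.36 ≤ 46.09

Final: 4 servers


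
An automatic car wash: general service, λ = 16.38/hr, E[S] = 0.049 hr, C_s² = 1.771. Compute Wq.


ρ = λ·E[S] = 16.38·0.049 = 0.8026
E[S²] = E[S]²(1+C_s²) = 0.049²·(1+1.771) = 0.006653
Wq = λ·E[S²]/(2(1−ρ)) = 16.38·0.006653/(2·0.1974) = 0.27606 hr

Final: 0.27606 hr


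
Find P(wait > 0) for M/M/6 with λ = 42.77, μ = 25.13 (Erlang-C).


a = λ/μ = 1.7019; ρ = a/6 = 0.2837
P₀ = 0.182227 (from M/M/c formula)
C(c,a) = [a^c/(c!(1−ρ))]·P₀ = [24.30416/(720·0.7163)]·0.182227
= 0.04712·0.182227 = 0.008587

Final: 0.008587


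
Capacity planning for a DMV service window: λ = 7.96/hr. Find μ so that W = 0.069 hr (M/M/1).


W = 1/(μ−λ) ⇒ μ − λ = 1/W = 1/0.069 = 14.4928
μ = λ + 1/W = 7.96 + 14.4928 = 22.4528 per hr

Final: 22.4528 /hr


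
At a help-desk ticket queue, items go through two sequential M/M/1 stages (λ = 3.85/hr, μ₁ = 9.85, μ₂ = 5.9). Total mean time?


Each node sees arrival rate λ = 3.85/hr (tandem ⇒ throughput preserved).
W₁ = 1/(μ₁−λ) = 1/(9.85−3.85) = 0.16667 hr
W₂ = 1/(μ₂−λ) = 1/(5.9−3.85) = 0.48780 hr
W_total = W₁ + W₂ = 0.16667 + 0.48780 = 0.65447 hr

Final: 0.65447 hr


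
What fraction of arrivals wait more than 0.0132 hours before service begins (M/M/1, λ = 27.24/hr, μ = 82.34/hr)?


ρ = 27.24/82.34 = 0.3308
P(Wq > t) = ρ·e^{−(μ−λ)t} = 0.3308·e^{−0.7273}
= 0.3308·0.483202 = 0.159855

Final: 0.159855


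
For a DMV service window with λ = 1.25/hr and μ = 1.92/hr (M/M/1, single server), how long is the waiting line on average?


ρ = 1.25/1.92 = 0.6510
Lq = ρ²/(1−ρ) = 0.4239/0.3490 = 1.2146

Final: 1.2146


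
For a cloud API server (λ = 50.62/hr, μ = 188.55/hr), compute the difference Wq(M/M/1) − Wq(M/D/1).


ρ = 50.62/188.55 = 0.2685
Wq(M/M/1) = ρ/(μ−λ) = 0.2685/137.93 = 0.001946 hr
Wq(M/D/1) = ρ/(2(μ−λ)) = 0.0009732 hr
Savings = 0.001946 − 0.0009732 = 0.0009732 hr

Final: 0.0009732 hr


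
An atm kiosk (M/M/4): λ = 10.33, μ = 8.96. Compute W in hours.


a = 1.1529; ρ = 0.2882; P₀ = 0.314830
Lq = P₀·a^c·ρ/(c!(1−ρ)²) = 0.01319
Wq = Lq/λ = 0.01319/10.33 = 0.001276 hr
W = Wq + 1/μ = 0.001276 + 0.11161 = 0.11288 hr

Final: 0.11288 hr


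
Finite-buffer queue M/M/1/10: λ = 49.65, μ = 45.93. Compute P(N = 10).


ρ = λ/μ = 49.65/45.93 = 1.0810
P_K = (1−ρ)ρ^K/(1−ρ^(K+1)) = (-0.08099·2.178854)/(1 − 2.355325)
= -0.176471/-1.355325 = 0.130206

Final: 0.130206


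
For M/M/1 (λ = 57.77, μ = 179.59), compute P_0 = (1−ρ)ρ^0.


ρ = 57.77/179.59 = 0.3217
P_n = (1−ρ)·ρ^n = (1 − 0.3217)·0.3217^0 = 0.6783·1.000000 = 0.678323

Final: 0.678323


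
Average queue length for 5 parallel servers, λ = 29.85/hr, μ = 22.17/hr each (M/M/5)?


a = λ/μ = 1.3464; ρ = a/5 = 0.2693
P₀ = 0.259941
Lq = P₀·a^c·ρ / (c!·(1−ρ)²) = 0.259941·4.42480·0.2693/(120·0.53395)
= 0.004834

Final: 0.004834


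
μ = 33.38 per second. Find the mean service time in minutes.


Mean service time = 1/μ = 1/33.38 second = 0.02996 second
In minutes: 0.02996 × 0.0166667 = 0.0004993 min

Final: 0.0004993 min


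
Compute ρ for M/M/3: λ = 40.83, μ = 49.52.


ρ = λ/(cμ) = 40.83/(3·49.52) = 40.83/148.56 = 0.2748

Final: 0.2748


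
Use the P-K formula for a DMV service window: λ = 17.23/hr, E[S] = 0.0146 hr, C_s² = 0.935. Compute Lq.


ρ = λ·E[S] = 17.23·0.0146 = 0.2516
Lq = ρ²(1+C_s²)/(2(1−ρ)) = 0.06328·(1+0.935)/(2·0.7484)
= 0.06328·1.9350/1.4969 = 0.08180

Final: 0.08180


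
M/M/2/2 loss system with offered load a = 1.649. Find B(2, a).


B(c,a) = (a^c/c!) / Σ_{k=0}^{c} a^k/k!
a^2/2! = 1.359600
Σ terms (k=0..2): 1.00000 + 1.64900 + 1.35960 = 4.008601
B = 1.359600/4.008601 = 0.339171

Final: 0.339171


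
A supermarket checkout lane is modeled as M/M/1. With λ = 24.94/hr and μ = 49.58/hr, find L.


ρ = λ/μ = 24.94/49.58 = 0.5030
L = ρ/(1−ρ) = 0.5030/(1 − 0.5030) = 0.5030/0.4970 = 1.0122

Final: 1.0122


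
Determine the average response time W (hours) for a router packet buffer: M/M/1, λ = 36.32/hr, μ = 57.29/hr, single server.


W = 1/(μ−λ) = 1/(57.29 − 36.32) = 1/20.97 = 0.04769 hr

Final: 0.04769 hr


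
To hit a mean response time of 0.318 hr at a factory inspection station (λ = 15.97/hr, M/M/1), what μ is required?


W = 1/(μ−λ) ⇒ μ − λ = 1/W = 1/0.318 = 3.1447
μ = λ + 1/W = 15.97 + 3.1447 = 19.1147 per hr

Final: 19.1147 /hr


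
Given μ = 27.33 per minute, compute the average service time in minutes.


Mean service time = 1/μ = 1/27.33 minute = 0.03659 minute
In minutes: 0.03659 × 1 = 0.03659 min

Final: 0.03659 min


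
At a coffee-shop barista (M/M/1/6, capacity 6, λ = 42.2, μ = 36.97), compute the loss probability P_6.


ρ = λ/μ = 42.2/36.97 = 1.1415
P_K = (1−ρ)ρ^K/(1−ρ^(K+1)) = (-0.1415·2.211964)/(1 − 2.524882)
= -0.312918/-1.524882 = 0.205208

Final: 0.205208


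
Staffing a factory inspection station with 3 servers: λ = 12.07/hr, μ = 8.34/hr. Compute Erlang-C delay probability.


a = λ/μ = 1.4472; ρ = a/3 = 0.4824
P₀ = 0.223684 (from M/M/c formula)
C(c,a) = [a^c/(c!(1−ρ))]·P₀ = [3.03126/(6·0.5176)]·0.223684
= 0.97609·0.223684 = 0.218336

Final: 0.218336


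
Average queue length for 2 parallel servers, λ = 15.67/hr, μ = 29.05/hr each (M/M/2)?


a = λ/μ = 0.5394; ρ = a/2 = 0.2697
P₀ = 0.575166
Lq = P₀·a^c·ρ / (c!·(1−ρ)²) = 0.575166·0.29097·0.2697/(2·0.53333)
= 0.04232

Final: 0.04232


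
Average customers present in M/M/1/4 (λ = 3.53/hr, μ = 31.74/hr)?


ρ = 3.53/31.74 = 0.1112
L = ρ[1 − (K+1)ρ^K + Kρ^(K+1)] / [(1−ρ)(1−ρ^(K+1))]
Numerator: 0.1112·(1 − 5·0.0001530 + 4·0.00001702) = 0.111139
Denominator: (0.8888)·(0.999983) = 0.888769
L = 0.111139/0.888769 = 0.1250

Final: 0.1250


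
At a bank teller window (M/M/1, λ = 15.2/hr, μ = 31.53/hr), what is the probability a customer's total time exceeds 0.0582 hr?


W ~ Exponential(μ−λ) for M/M/1.
μ − λ = 31.53 − 15.2 = 16.3300
P(W > t) = e^{−(μ−λ)t} = e^{−0.9504} = 0.386584

Final: 0.386584


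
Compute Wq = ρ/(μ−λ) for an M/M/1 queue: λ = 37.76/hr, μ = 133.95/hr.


ρ = 37.76/133.95 = 0.2819
Wq = ρ/(μ−λ) = 0.2819/(133.95 − 37.76) = 0.2819/96.19 = 0.002931 hr

Final: 0.002931 hr


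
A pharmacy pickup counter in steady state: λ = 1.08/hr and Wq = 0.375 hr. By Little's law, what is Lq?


Lq = λWq = 1.08·0.375 = 0.4050

Final: 0.4050


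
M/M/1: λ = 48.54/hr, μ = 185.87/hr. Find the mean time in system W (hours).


W = 1/(μ−λ) = 1/(185.87 − 48.54) = 1/137.33 = 0.007282 hr

Final: 0.007282 hr


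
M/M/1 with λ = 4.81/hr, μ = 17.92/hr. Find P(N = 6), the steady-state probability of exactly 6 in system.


ρ = 4.81/17.92 = 0.2684
P_n = (1−ρ)·ρ^n = (1 − 0.2684)·0.2684^6 = 0.7316·0.0003740 = 0.0002736

Final: 0.0002736


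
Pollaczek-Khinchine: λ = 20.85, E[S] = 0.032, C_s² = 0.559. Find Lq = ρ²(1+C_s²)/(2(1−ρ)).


ρ = λ·E[S] = 20.85·0.032 = 0.6672
Lq = ρ²(1+C_s²)/(2(1−ρ)) = 0.4452·(1+0.559)/(2·0.3328)
= 0.4452·1.5590/0.6656 = 1.04267

Final: 1.04267


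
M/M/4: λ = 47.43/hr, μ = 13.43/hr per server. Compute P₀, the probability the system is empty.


a = λ/μ = 47.43/13.43 = 3.5316; ρ = a/c = 0.8829
Σ_{k=0}^{3} a^k/k! (terms k=0..3) = 1.00000 + 3.53165 + 6.23626 + 7.34142 = 18.10933
Tail: a^4/(4!(1−ρ)) = 155.56377/(24·0.1171) = 55.35828
P₀ = 1/(18.10933 + 55.35828) = 1/73.46760 = 0.013611

Final: 0.013611


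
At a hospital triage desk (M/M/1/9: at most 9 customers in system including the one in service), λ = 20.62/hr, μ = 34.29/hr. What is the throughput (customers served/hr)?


ρ = 0.6013; P_K = (1−ρ)ρ^9/(1−ρ^10) = 0.004125
λ_eff = λ(1 − P_K) = 20.62·(1 − 0.004125) = 20.62·0.995875 = 20.5350 /hr

Final: 20.5350 /hr


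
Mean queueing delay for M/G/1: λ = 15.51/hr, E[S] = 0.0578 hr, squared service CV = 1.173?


ρ = λ·E[S] = 15.51·0.0578 = 0.8965
E[S²] = E[S]²(1+C_s²) = 0.0578²·(1+1.173) = 0.007260
Wq = λ·E[S²]/(2(1−ρ)) = 15.51·0.007260/(2·0.1035) = 0.54383 hr

Final: 0.54383 hr


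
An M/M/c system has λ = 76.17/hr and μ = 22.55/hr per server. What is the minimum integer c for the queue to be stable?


Stability requires cμ > λ ⇔ c > λ/μ.
λ/μ = 76.17/22.55 = 3.3778
Minimum integer c = ⌊3.3778⌋ + 1 = 4
Check: 4·22.55 = 90.20 > 76.17, while 3·22.55 = 67.65 ≤ 76.17

Final: 4 servers


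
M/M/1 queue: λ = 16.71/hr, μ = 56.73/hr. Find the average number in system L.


ρ = λ/μ = 16.71/56.73 = 0.2946
L = ρ/(1−ρ) = 0.2946/(1 − 0.2946) = 0.2946/0.7054 = 0.4175

Final: 0.4175


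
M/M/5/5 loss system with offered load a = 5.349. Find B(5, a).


B(c,a) = (a^c/c!) / Σ_{k=0}^{c} a^k/k!
a^5/5! = 36.490662
Σ terms (k=0..5): 1.00000 + 5.34900 + 14.30590 + 25.50742 + 34.10980 + 36.49066 = 116.762781
B = 36.490662/116.762781 = 0.312520

Final: 0.312520


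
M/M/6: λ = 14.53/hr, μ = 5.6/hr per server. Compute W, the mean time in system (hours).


a = 2.5946; ρ = 0.4324; P₀ = 0.074145
Lq = P₀·a^c·ρ/(c!(1−ρ)²) = 0.04218
Wq = Lq/λ = 0.04218/14.53 = 0.002903 hr
W = Wq + 1/μ = 0.002903 + 0.17857 = 0.18147 hr

Final: 0.18147 hr


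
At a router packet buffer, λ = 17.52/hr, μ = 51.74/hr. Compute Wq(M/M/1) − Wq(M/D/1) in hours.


ρ = 17.52/51.74 = 0.3386
Wq(M/M/1) = ρ/(μ−λ) = 0.3386/34.22 = 0.009895 hr
Wq(M/D/1) = ρ/(2(μ−λ)) = 0.004948 hr
Savings = 0.009895 − 0.004948 = 0.004948 hr

Final: 0.004948 hr


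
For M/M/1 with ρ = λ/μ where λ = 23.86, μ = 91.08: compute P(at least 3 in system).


ρ = 23.86/91.08 = 0.2620
P(N ≥ n) = ρ^n = 0.2620^3 = 0.017978

Final: 0.017978


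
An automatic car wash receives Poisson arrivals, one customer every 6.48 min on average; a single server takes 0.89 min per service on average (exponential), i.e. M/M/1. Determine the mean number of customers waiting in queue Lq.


λ = 60/6.48 = 9.2593 /hr
μ = 60/0.89 = 67.4157 /hr
ρ = λ/μ = 9.2593/67.4157 = 0.1373
Lq = ρ²/(1−ρ) = 0.01886/0.8627 = 0.02187

Final: 0.02187


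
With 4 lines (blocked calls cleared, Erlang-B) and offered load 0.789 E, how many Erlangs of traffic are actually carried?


B(4,0.789) = 0.007345 (Erlang-B)
Carried load = a(1 − B) = 0.789·(1 − 0.007345) = 0.789·0.992655 = 0.7832 E

Final: 0.7832 Erlangs


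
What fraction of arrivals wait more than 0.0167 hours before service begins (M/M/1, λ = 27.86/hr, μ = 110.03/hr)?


ρ = 27.86/110.03 = 0.2532
P(Wq > t) = ρ·e^{−(μ−λ)t} = 0.2532·e^{−1.3722}
= 0.2532·0.253539 = 0.064197

Final: 0.064197


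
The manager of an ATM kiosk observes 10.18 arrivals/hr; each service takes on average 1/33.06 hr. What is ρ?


ρ = λ/μ = 10.18/33.06 = 0.3079

Final: 0.3079


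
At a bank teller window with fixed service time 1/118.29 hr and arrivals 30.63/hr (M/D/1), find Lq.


ρ = 30.63/118.29 = 0.2589
M/D/1: Lq = ρ²/(2(1−ρ)) = 0.06705/(2·0.7411) = 0.04524

Final: 0.04524


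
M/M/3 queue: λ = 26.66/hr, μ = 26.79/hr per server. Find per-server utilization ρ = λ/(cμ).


ρ = λ/(cμ) = 26.66/(3·26.79) = 26.66/80.37 = 0.3317

Final: 0.3317


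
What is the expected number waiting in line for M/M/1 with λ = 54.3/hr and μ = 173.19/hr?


ρ = 54.3/173.19 = 0.3135
Lq = ρ²/(1−ρ) = 0.09830/0.6865 = 0.1432

Final: 0.1432


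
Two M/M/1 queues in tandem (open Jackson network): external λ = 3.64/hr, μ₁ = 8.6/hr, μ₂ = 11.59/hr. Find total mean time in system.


Each node sees arrival rate λ = 3.64/hr (tandem ⇒ throughput preserved).
W₁ = 1/(μ₁−λ) = 1/(8.6−3.64) = 0.20161 hr
W₂ = 1/(μ₂−λ) = 1/(11.59−3.64) = 0.12579 hr
W_total = W₁ + W₂ = 0.20161 + 0.12579 = 0.32740 hr

Final: 0.32740 hr


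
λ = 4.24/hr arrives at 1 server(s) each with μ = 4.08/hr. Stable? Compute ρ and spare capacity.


Total capacity cμ = 1·4.08 = 4.08/hr
ρ = λ/(cμ) = 4.24/4.08 = 1.0392
Stable ⇔ ρ < 1: NO
Spare capacity = cμ − λ = 4.08 − 4.24 = -0.16/hr

Final: ρ = 1.0392; unstable; margin = -0.16/hr


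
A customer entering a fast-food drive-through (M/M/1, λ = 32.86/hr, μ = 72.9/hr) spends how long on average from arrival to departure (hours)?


W = 1/(μ−λ) = 1/(72.9 − 32.86) = 1/40.04 = 0.02498 hr

Final: 0.02498 hr


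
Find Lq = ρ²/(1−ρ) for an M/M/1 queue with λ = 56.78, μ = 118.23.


ρ = 56.78/118.23 = 0.4803
Lq = ρ²/(1−ρ) = 0.2306/0.5197 = 0.4438

Final: 0.4438


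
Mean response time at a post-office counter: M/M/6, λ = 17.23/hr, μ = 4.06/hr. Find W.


a = 4.2438; ρ = 0.7073; P₀ = 0.012548
Lq = P₀·a^c·ρ/(c!(1−ρ)²) = 0.84057
Wq = Lq/λ = 0.84057/17.23 = 0.04879 hr
W = Wq + 1/μ = 0.04879 + 0.24631 = 0.29509 hr

Final: 0.29509 hr


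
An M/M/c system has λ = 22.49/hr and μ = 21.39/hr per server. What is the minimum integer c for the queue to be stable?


Stability requires cμ > λ ⇔ c > λ/μ.
λ/μ = 22.49/21.39 = 1.0514
Minimum integer c = ⌊1.0514⌋ + 1 = 2
Check: 2·21.39 = 42.78 > 22.49, while 1·21.39 = 21.39 ≤ 22.49

Final: 2 servers


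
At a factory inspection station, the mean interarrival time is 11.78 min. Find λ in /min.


λ = 1/(interarrival time) in consistent units.
1 minute = 1 min, so λ = 1/11.78 = 0.08489 per minute

Final: 0.08489 /min


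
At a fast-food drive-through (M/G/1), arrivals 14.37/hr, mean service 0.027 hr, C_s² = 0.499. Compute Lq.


ρ = λ·E[S] = 14.37·0.027 = 0.3880
Lq = ρ²(1+C_s²)/(2(1−ρ)) = 0.1505·(1+0.499)/(2·0.6120)
= 0.1505·1.4990/1.2240 = 0.18435

Final: 0.18435


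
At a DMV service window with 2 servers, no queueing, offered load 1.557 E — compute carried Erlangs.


B(2,1.557) = 0.321593 (Erlang-B)
Carried load = a(1 − B) = 1.557·(1 − 0.321593) = 1.557·0.678407 = 1.0563 E

Final: 1.0563 Erlangs


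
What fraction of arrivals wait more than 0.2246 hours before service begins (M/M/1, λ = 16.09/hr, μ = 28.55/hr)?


ρ = 16.09/28.55 = 0.5636
P(Wq > t) = ρ·e^{−(μ−λ)t} = 0.5636·e^{−2.7985}
= 0.5636·0.060900 = 0.034322

Final: 0.034322


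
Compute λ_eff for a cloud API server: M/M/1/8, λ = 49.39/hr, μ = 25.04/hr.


ρ = 1.9724; P_K = (1−ρ)ρ^8/(1−ρ^9) = 0.494108
λ_eff = λ(1 − P_K) = 49.39·(1 − 0.494108) = 49.39·0.505892 = 24.9860 /hr

Final: 24.9860 /hr


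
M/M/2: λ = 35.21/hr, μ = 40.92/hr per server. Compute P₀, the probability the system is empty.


a = λ/μ = 35.21/40.92 = 0.8605; ρ = a/c = 0.4302
Σ_{k=0}^{1} a^k/k! (terms k=0..1) = 1.00000 + 0.86046 = 1.86046
Tail: a^2/(2!(1−ρ)) = 0.74039/(2·0.5698) = 0.64973
P₀ = 1/(1.86046 + 0.64973) = 1/2.51019 = 0.398377

Final: 0.398377


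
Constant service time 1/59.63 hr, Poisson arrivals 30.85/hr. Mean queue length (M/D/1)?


ρ = 30.85/59.63 = 0.5174
M/D/1: Lq = ρ²/(2(1−ρ)) = 0.2677/(2·0.4826) = 0.27728

Final: 0.27728


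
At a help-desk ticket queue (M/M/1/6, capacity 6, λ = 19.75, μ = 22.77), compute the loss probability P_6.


ρ = λ/μ = 19.75/22.77 = 0.8674
P_K = (1−ρ)ρ^K/(1−ρ^(K+1)) = (0.1326·0.425818)/(1 − 0.369342)
= 0.056477/0.630658 = 0.089552

Final: 0.089552


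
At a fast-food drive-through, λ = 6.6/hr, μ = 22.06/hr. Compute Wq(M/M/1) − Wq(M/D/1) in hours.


ρ = 6.6/22.06 = 0.2992
Wq(M/M/1) = ρ/(μ−λ) = 0.2992/15.46 = 0.01935 hr
Wq(M/D/1) = ρ/(2(μ−λ)) = 0.009676 hr
Savings = 0.01935 − 0.009676 = 0.009676 hr

Final: 0.009676 hr


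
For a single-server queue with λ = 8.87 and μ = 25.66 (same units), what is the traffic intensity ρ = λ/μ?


ρ = λ/μ = 8.87/25.66 = 0.3457

Final: 0.3457


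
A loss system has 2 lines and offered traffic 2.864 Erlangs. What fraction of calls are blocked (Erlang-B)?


B(c,a) = (a^c/c!) / Σ_{k=0}^{c} a^k/k!
a^2/2! = 4.101248
Σ terms (k=0..2): 1.00000 + 2.86400 + 4.10125 = 7.965248
B = 4.101248/7.965248 = 0.514893

Final: 0.514893


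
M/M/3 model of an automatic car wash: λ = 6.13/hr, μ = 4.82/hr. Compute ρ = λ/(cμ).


ρ = λ/(cμ) = 6.13/(3·4.82) = 6.13/14.46 = 0.4239

Final: 0.4239


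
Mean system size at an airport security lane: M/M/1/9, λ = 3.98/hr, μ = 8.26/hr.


ρ = 3.98/8.26 = 0.4818
L = ρ[1 − (K+1)ρ^K + Kρ^(K+1)] / [(1−ρ)(1−ρ^(K+1))]
Numerator: 0.4818·(1 − 10·0.001400 + 9·0.0006746) = 0.478020
Denominator: (0.5182)·(0.999325) = 0.517810
L = 0.478020/0.517810 = 0.9232

Final: 0.9232


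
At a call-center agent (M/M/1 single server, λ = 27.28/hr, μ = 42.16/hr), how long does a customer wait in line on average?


ρ = 27.28/42.16 = 0.6471
Wq = ρ/(μ−λ) = 0.6471/(42.16 − 27.28) = 0.6471/14.88 = 0.04349 hr

Final: 0.04349 hr


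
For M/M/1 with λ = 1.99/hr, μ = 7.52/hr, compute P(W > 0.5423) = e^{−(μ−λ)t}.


W ~ Exponential(μ−λ) for M/M/1.
μ − λ = 7.52 − 1.99 = 5.5300
P(W > t) = e^{−(μ−λ)t} = e^{−2.9989} = 0.049841

Final: 0.049841


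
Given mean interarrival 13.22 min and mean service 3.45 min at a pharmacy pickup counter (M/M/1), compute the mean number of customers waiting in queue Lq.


λ = 60/13.22 = 4.5386 /hr
μ = 60/3.45 = 17.3913 /hr
ρ = λ/μ = 4.5386/17.3913 = 0.2610
Lq = ρ²/(1−ρ) = 0.06810/0.7390 = 0.09215

Final: 0.09215


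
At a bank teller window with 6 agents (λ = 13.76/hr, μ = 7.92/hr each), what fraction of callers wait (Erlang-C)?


a = λ/μ = 1.7374; ρ = a/6 = 0.2896
P₀ = 0.175872 (from M/M/c formula)
C(c,a) = [a^c/(c!(1−ρ))]·P₀ = [27.50170/(720·0.7104)]·0.175872
= 0.05377·0.175872 = 0.009456

Final: 0.009456


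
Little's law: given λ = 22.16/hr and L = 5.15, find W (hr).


W = L/λ = 5.15/22.16 = 0.2324 hr

Final: 0.2324 hr


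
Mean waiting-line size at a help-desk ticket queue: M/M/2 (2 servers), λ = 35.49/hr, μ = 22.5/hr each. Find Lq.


a = λ/μ = 1.5773; ρ = a/2 = 0.7887
P₀ = 0.118151
Lq = P₀·a^c·ρ / (c!·(1−ρ)²) = 0.118151·2.48798·0.7887/(2·0.04466)
= 2.59545

Final: 2.59545


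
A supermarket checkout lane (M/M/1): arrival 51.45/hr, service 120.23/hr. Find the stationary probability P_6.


ρ = 51.45/120.23 = 0.4279
P_n = (1−ρ)·ρ^n = (1 − 0.4279)·0.4279^6 = 0.5721·0.006141 = 0.003513

Final: 0.003513


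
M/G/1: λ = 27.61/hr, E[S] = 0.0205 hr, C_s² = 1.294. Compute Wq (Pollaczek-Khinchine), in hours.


ρ = λ·E[S] = 27.61·0.0205 = 0.5660
E[S²] = E[S]²(1+C_s²) = 0.0205²·(1+1.294) = 0.0009641
Wq = λ·E[S²]/(2(1−ρ)) = 27.61·0.0009641/(2·0.4340) = 0.03067 hr

Final: 0.03067 hr


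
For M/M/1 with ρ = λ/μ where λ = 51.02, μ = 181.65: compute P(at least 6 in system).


ρ = 51.02/181.65 = 0.2809
P(N ≥ n) = ρ^n = 0.2809^6 = 0.0004909

Final: 0.0004909


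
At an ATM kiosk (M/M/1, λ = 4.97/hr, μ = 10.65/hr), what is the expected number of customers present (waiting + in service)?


ρ = λ/μ = 4.97/10.65 = 0.4667
L = ρ/(1−ρ) = 0.4667/(1 − 0.4667) = 0.4667/0.5333 = 0.8750

Final: 0.8750


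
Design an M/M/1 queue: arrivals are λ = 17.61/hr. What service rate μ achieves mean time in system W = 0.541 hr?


W = 1/(μ−λ) ⇒ μ − λ = 1/W = 1/0.541 = 1.8484
μ = λ + 1/W = 17.61 + 1.8484 = 19.4584 per hr

Final: 19.4584 /hr


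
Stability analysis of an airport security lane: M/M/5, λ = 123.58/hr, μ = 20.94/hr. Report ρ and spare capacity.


Total capacity cμ = 5·20.94 = 104.70/hr
ρ = λ/(cμ) = 123.58/104.70 = 1.1803
Stable ⇔ ρ < 1: NO
Spare capacity = cμ − λ = 104.70 − 123.58 = -18.88/hr

Final: ρ = 1.1803; unstable; margin = -18.88/hr


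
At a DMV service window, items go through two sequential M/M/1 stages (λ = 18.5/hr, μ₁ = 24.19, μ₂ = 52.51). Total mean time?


Each node sees arrival rate λ = 18.5/hr (tandem ⇒ throughput preserved).
W₁ = 1/(μ₁−λ) = 1/(24.19−18.5) = 0.17575 hr
W₂ = 1/(μ₂−λ) = 1/(52.51−18.5) = 0.02940 hr
W_total = W₁ + W₂ = 0.17575 + 0.02940 = 0.20515 hr

Final: 0.20515 hr


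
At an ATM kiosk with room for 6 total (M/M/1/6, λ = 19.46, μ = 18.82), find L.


ρ = 19.46/18.82 = 1.0340
L = ρ[1 − (K+1)ρ^K + Kρ^(K+1)] / [(1−ρ)(1−ρ^(K+1))]
Numerator: 1.0340·(1 − 7·1.222192 + 6·1.263754) = 0.028107
Denominator: (-0.03401)·(-0.263754) = 0.008969
L = 0.028107/0.008969 = 3.1336

Final: 3.1336


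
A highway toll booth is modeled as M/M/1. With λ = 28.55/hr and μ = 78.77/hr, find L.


ρ = λ/μ = 28.55/78.77 = 0.3624
L = ρ/(1−ρ) = 0.3624/(1 − 0.3624) = 0.3624/0.6376 = 0.5685

Final: 0.5685


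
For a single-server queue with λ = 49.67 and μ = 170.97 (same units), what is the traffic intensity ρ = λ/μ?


ρ = λ/μ = 49.67/170.97 = 0.2905

Final: 0.2905


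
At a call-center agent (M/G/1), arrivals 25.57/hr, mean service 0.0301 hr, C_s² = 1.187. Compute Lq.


ρ = λ·E[S] = 25.57·0.0301 = 0.7697
Lq = ρ²(1+C_s²)/(2(1−ρ)) = 0.5924·(1+1.187)/(2·0.2303)
= 0.5924·2.1870/0.4607 = 2.81215

Final: 2.81215


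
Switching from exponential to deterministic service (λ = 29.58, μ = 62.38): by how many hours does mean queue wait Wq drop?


ρ = 29.58/62.38 = 0.4742
Wq(M/M/1) = ρ/(μ−λ) = 0.4742/32.80 = 0.01446 hr
Wq(M/D/1) = ρ/(2(μ−λ)) = 0.007229 hr
Savings = 0.01446 − 0.007229 = 0.007229 hr

Final: 0.007229 hr


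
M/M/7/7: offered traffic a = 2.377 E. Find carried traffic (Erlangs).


B(7,2.377) = 0.007922 (Erlang-B)
Carried load = a(1 − B) = 2.377·(1 − 0.007922) = 2.377·0.992078 = 2.3582 E

Final: 2.3582 Erlangs


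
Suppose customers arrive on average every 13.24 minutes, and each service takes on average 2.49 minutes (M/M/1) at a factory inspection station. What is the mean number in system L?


λ = 60/13.24 = 4.5317 /hr
μ = 60/2.49 = 24.0964 /hr
ρ = λ/μ = 4.5317/24.0964 = 0.1881
L = ρ/(1−ρ) = 0.1881/0.8119 = 0.2316

Final: 0.2316
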